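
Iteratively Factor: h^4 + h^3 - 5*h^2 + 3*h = (h - 1)*(h^3 + 2*h^2 - 3*h) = h*(h - 1)*(h^2 + 2*h - 3) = h*(h - 1)*(h + 3)*(h - 1)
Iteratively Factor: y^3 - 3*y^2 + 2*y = (y - 1)*(y^2 - 2*y) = (y - 2)*(y - 1)*(y)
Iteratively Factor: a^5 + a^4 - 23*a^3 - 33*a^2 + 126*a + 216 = (a + 2)*(a^4 - a^3 - 21*a^2 + 9*a + 108) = (a + 2)*(a + 3)*(a^3 - 4*a^2 - 9*a + 36) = (a - 3)*(a + 2)*(a + 3)*(a^2 - a - 12) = (a - 3)*(a + 2)*(a + 3)^2*(a - 4)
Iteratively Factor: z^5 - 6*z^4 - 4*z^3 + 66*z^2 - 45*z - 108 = (z - 4)*(z^4 - 2*z^3 - 12*z^2 + 18*z + 27) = (z - 4)*(z - 3)*(z^3 + z^2 - 9*z - 9) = (z - 4)*(z - 3)*(z + 1)*(z^2 - 9) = (z - 4)*(z - 3)*(z + 1)*(z + 3)*(z - 3)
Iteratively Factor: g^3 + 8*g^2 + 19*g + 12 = (g + 3)*(g^2 + 5*g + 4) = (g + 3)*(g + 4)*(g + 1)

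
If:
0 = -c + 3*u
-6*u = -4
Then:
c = 2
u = 2/3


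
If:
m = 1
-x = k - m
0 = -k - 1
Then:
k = -1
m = 1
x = 2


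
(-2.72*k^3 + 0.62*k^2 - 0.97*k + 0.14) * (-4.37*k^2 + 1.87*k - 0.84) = 11.8864*k^5 - 7.7958*k^4 + 7.6831*k^3 - 2.9465*k^2 + 1.0766*k - 0.1176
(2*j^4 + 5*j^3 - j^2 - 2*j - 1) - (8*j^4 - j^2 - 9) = -6*j^4 + 5*j^3 - 2*j + 8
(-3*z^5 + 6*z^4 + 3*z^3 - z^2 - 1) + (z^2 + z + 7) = -3*z^5 + 6*z^4 + 3*z^3 + z + 6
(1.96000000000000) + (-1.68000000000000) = 0.280000000000000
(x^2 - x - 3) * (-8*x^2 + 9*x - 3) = -8*x^4 + 17*x^3 + 12*x^2 - 24*x + 9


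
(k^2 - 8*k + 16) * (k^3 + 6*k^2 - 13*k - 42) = k^5 - 2*k^4 - 45*k^3 + 158*k^2 + 128*k - 672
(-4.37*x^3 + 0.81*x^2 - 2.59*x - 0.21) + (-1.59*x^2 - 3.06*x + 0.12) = -4.37*x^3 - 0.78*x^2 - 5.65*x - 0.09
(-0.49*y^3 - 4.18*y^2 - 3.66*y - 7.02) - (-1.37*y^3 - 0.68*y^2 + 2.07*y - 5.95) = 0.88*y^3 - 3.5*y^2 - 5.73*y - 1.07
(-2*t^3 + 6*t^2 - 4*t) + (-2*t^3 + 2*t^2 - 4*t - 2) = -4*t^3 + 8*t^2 - 8*t - 2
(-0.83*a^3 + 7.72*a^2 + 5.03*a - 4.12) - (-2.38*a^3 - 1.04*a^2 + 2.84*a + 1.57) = 1.55*a^3 + 8.76*a^2 + 2.19*a - 5.69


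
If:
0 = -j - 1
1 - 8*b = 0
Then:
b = 1/8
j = -1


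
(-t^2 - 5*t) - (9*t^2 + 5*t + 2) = -10*t^2 - 10*t - 2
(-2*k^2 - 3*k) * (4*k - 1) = -8*k^3 - 10*k^2 + 3*k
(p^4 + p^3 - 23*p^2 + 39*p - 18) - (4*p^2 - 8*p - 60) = p^4 + p^3 - 27*p^2 + 47*p + 42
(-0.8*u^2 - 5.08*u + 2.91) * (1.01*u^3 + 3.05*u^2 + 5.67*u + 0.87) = -0.808*u^5 - 7.5708*u^4 - 17.0909*u^3 - 20.6241*u^2 + 12.0801*u + 2.5317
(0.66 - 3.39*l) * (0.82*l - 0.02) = -2.7798*l^2 + 0.609*l - 0.0132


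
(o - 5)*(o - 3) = o^2 - 8*o + 15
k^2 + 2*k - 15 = (k - 3)*(k + 5)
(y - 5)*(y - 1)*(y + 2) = y^3 - 4*y^2 - 7*y + 10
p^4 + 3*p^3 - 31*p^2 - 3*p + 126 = (p - 3)^2*(p + 2)*(p + 7)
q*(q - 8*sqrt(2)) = q^2 - 8*sqrt(2)*q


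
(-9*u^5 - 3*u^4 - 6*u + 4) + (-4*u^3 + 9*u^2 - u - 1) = -9*u^5 - 3*u^4 - 4*u^3 + 9*u^2 - 7*u + 3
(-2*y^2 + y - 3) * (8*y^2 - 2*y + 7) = -16*y^4 + 12*y^3 - 40*y^2 + 13*y - 21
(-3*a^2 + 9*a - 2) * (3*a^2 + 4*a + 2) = -9*a^4 + 15*a^3 + 24*a^2 + 10*a - 4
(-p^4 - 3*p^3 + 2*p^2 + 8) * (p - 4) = -p^5 + p^4 + 14*p^3 - 8*p^2 + 8*p - 32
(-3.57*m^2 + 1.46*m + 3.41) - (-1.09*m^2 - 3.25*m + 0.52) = -2.48*m^2 + 4.71*m + 2.89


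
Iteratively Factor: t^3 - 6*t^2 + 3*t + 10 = (t - 5)*(t^2 - t - 2) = (t - 5)*(t + 1)*(t - 2)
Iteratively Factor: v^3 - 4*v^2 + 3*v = (v)*(v^2 - 4*v + 3) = v*(v - 1)*(v - 3)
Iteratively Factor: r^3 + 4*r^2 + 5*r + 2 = (r + 1)*(r^2 + 3*r + 2) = (r + 1)^2*(r + 2)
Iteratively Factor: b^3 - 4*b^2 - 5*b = (b + 1)*(b^2 - 5*b) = b*(b + 1)*(b - 5)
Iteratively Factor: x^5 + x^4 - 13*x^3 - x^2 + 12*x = (x - 3)*(x^4 + 4*x^3 - x^2 - 4*x) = x*(x - 3)*(x^3 + 4*x^2 - x - 4) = x*(x - 3)*(x + 1)*(x^2 + 3*x - 4) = x*(x - 3)*(x + 1)*(x + 4)*(x - 1)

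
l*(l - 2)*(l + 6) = l^3 + 4*l^2 - 12*l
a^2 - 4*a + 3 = (a - 3)*(a - 1)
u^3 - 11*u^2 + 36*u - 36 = (u - 6)*(u - 3)*(u - 2)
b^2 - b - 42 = (b - 7)*(b + 6)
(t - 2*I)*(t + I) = t^2 - I*t + 2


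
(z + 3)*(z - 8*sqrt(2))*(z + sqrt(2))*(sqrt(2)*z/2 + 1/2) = sqrt(2)*z^4/2 - 13*z^3/2 + 3*sqrt(2)*z^3/2 - 39*z^2/2 - 23*sqrt(2)*z^2/2 - 69*sqrt(2)*z/2 - 8*z - 24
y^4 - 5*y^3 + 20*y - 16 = (y - 4)*(y - 2)*(y - 1)*(y + 2)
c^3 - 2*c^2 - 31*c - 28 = (c - 7)*(c + 1)*(c + 4)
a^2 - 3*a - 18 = (a - 6)*(a + 3)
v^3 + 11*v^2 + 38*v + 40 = (v + 2)*(v + 4)*(v + 5)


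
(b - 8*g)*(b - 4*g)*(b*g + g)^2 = b^4*g^2 - 12*b^3*g^3 + 2*b^3*g^2 + 32*b^2*g^4 - 24*b^2*g^3 + b^2*g^2 + 64*b*g^4 - 12*b*g^3 + 32*g^4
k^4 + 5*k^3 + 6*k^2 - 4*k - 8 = (k - 1)*(k + 2)^3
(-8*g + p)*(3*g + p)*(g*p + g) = -24*g^3*p - 24*g^3 - 5*g^2*p^2 - 5*g^2*p + g*p^3 + g*p^2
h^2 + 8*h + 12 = (h + 2)*(h + 6)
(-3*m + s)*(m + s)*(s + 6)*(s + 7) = -3*m^2*s^2 - 39*m^2*s - 126*m^2 - 2*m*s^3 - 26*m*s^2 - 84*m*s + s^4 + 13*s^3 + 42*s^2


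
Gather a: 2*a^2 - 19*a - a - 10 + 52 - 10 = 2*a^2 - 20*a + 32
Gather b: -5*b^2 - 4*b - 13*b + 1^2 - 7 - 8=-5*b^2 - 17*b - 14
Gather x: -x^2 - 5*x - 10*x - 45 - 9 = -x^2 - 15*x - 54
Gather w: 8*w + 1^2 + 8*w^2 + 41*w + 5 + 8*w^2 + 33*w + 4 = 16*w^2 + 82*w + 10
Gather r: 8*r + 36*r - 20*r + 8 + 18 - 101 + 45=24*r - 30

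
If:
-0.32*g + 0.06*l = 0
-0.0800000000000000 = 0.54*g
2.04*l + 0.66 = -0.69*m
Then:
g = -0.15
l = -0.79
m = 1.38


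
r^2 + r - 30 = (r - 5)*(r + 6)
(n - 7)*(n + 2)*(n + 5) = n^3 - 39*n - 70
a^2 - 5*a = a*(a - 5)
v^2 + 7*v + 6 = (v + 1)*(v + 6)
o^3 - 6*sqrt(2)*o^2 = o^2*(o - 6*sqrt(2))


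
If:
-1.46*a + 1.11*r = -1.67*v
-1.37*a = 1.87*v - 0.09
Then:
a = 0.0656934306569343 - 1.36496350364964*v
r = 0.0864075754586704 - 3.29986190570132*v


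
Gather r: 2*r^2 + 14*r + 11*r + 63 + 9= 2*r^2 + 25*r + 72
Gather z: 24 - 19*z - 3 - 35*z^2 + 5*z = -35*z^2 - 14*z + 21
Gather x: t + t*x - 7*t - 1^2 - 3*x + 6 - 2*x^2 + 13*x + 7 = -6*t - 2*x^2 + x*(t + 10) + 12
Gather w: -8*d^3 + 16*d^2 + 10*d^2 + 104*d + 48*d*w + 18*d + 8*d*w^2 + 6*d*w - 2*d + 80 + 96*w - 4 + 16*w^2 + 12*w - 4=-8*d^3 + 26*d^2 + 120*d + w^2*(8*d + 16) + w*(54*d + 108) + 72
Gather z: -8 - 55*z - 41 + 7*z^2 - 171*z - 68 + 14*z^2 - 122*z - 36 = 21*z^2 - 348*z - 153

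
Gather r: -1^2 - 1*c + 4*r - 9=-c + 4*r - 10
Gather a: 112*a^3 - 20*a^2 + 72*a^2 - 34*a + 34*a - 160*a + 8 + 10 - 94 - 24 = 112*a^3 + 52*a^2 - 160*a - 100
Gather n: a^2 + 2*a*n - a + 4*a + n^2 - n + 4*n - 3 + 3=a^2 + 3*a + n^2 + n*(2*a + 3)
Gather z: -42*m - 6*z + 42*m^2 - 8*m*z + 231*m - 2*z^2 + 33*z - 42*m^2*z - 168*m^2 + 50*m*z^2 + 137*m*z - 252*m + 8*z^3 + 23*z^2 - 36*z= -126*m^2 - 63*m + 8*z^3 + z^2*(50*m + 21) + z*(-42*m^2 + 129*m - 9)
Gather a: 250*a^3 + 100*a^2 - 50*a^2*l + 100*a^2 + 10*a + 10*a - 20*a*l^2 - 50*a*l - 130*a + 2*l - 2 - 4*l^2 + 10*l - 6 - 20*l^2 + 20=250*a^3 + a^2*(200 - 50*l) + a*(-20*l^2 - 50*l - 110) - 24*l^2 + 12*l + 12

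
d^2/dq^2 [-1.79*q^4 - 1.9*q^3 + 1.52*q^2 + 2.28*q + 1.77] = -21.48*q^2 - 11.4*q + 3.04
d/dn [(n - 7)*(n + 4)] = 2*n - 3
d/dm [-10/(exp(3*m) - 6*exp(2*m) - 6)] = 30*(exp(m) - 4)*exp(2*m)/(-exp(3*m) + 6*exp(2*m) + 6)^2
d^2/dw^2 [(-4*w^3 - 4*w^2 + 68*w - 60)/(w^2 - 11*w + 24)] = -728/(w^3 - 24*w^2 + 192*w - 512)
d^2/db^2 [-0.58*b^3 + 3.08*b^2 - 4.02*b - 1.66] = 6.16 - 3.48*b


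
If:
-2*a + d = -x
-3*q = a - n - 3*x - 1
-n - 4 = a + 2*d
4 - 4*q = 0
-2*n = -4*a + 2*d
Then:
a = -14/19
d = -34/19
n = 6/19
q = 1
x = 6/19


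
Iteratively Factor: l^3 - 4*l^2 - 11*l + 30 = (l - 5)*(l^2 + l - 6) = (l - 5)*(l - 2)*(l + 3)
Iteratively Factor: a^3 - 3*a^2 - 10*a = (a)*(a^2 - 3*a - 10) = a*(a - 5)*(a + 2)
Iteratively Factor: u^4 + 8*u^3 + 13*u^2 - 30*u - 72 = (u - 2)*(u^3 + 10*u^2 + 33*u + 36) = (u - 2)*(u + 3)*(u^2 + 7*u + 12) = (u - 2)*(u + 3)*(u + 4)*(u + 3)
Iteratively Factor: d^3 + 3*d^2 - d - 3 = (d + 1)*(d^2 + 2*d - 3) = (d + 1)*(d + 3)*(d - 1)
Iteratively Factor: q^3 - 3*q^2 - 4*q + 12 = (q - 2)*(q^2 - q - 6) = (q - 3)*(q - 2)*(q + 2)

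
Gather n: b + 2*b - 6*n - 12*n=3*b - 18*n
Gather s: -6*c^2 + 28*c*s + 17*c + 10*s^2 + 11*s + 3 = -6*c^2 + 17*c + 10*s^2 + s*(28*c + 11) + 3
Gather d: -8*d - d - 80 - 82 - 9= -9*d - 171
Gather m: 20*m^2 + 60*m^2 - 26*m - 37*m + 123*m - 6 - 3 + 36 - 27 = 80*m^2 + 60*m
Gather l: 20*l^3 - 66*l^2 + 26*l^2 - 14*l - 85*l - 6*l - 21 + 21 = 20*l^3 - 40*l^2 - 105*l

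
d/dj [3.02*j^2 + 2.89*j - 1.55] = 6.04*j + 2.89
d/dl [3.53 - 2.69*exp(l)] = -2.69*exp(l)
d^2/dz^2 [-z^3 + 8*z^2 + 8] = 16 - 6*z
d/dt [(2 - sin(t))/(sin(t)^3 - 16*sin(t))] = 2*(sin(t) - 3 + 16/sin(t)^2)*cos(t)/((sin(t) - 4)^2*(sin(t) + 4)^2)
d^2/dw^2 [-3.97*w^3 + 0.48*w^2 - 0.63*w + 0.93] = 0.96 - 23.82*w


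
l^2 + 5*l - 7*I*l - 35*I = (l + 5)*(l - 7*I)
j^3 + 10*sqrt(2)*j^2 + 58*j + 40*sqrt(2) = (j + sqrt(2))*(j + 4*sqrt(2))*(j + 5*sqrt(2))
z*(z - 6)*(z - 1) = z^3 - 7*z^2 + 6*z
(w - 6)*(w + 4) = w^2 - 2*w - 24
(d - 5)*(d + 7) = d^2 + 2*d - 35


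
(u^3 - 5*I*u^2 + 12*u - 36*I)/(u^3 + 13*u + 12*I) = (u^2 - 8*I*u - 12)/(u^2 - 3*I*u + 4)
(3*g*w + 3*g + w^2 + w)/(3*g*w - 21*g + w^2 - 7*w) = (w + 1)/(w - 7)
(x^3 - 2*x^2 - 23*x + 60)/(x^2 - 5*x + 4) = (x^2 + 2*x - 15)/(x - 1)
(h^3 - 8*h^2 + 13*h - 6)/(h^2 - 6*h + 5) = (h^2 - 7*h + 6)/(h - 5)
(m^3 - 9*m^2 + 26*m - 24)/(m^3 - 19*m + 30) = (m - 4)/(m + 5)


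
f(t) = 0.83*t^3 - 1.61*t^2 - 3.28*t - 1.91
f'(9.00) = 169.43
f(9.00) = 443.23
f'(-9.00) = 227.39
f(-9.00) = -707.87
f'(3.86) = 21.39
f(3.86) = 9.18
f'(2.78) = 7.01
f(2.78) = -5.64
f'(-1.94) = 12.34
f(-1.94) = -7.67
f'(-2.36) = 18.19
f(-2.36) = -14.05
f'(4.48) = 32.27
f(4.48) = 25.71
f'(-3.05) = 29.70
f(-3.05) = -30.43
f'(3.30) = 13.21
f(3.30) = -0.44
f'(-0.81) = 0.96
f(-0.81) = -0.75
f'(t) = 2.49*t^2 - 3.22*t - 3.28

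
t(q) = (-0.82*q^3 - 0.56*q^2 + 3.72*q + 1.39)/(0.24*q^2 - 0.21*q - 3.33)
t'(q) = (0.21 - 0.48*q)*(-0.82*q^3 - 0.56*q^2 + 3.72*q + 1.39)/(0.24*q^2 - 0.21*q - 3.33)^2 + (-2.46*q^2 - 1.12*q + 3.72)/(0.24*q^2 - 0.21*q - 3.33) = (-0.1968*q^4 + 0.3444*q^3 + 7.4166*q^2 + 3.0624*q - 12.0957)/(0.0576*q^4 - 0.1008*q^3 - 1.5543*q^2 + 1.3986*q + 11.0889)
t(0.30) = -0.72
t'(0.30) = -0.92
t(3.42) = 20.34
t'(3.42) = 46.73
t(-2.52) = -1.24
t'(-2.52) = 8.49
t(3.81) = 58.67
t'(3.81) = 203.08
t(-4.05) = 21.69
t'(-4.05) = 10.04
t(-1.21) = 0.91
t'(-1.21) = -0.80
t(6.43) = -41.17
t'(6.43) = 2.52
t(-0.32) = -0.05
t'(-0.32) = -1.18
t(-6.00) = 20.70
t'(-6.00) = -2.15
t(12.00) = -50.56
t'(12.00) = -2.90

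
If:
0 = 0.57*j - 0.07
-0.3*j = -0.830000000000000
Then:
No Solution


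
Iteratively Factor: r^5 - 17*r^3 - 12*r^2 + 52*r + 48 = (r + 3)*(r^4 - 3*r^3 - 8*r^2 + 12*r + 16) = (r + 1)*(r + 3)*(r^3 - 4*r^2 - 4*r + 16) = (r - 2)*(r + 1)*(r + 3)*(r^2 - 2*r - 8) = (r - 4)*(r - 2)*(r + 1)*(r + 3)*(r + 2)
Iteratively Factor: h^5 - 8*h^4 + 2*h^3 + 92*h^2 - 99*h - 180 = (h - 5)*(h^4 - 3*h^3 - 13*h^2 + 27*h + 36) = (h - 5)*(h - 3)*(h^3 - 13*h - 12) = (h - 5)*(h - 3)*(h + 1)*(h^2 - h - 12) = (h - 5)*(h - 4)*(h - 3)*(h + 1)*(h + 3)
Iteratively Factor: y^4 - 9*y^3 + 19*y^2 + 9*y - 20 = (y - 5)*(y^3 - 4*y^2 - y + 4) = (y - 5)*(y + 1)*(y^2 - 5*y + 4) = (y - 5)*(y - 1)*(y + 1)*(y - 4)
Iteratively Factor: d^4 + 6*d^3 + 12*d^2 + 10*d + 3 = (d + 1)*(d^3 + 5*d^2 + 7*d + 3) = (d + 1)^2*(d^2 + 4*d + 3) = (d + 1)^2*(d + 3)*(d + 1)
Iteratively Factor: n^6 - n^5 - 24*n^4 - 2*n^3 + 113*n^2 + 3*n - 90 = (n + 3)*(n^5 - 4*n^4 - 12*n^3 + 34*n^2 + 11*n - 30) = (n + 1)*(n + 3)*(n^4 - 5*n^3 - 7*n^2 + 41*n - 30) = (n - 1)*(n + 1)*(n + 3)*(n^3 - 4*n^2 - 11*n + 30) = (n - 1)*(n + 1)*(n + 3)^2*(n^2 - 7*n + 10) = (n - 5)*(n - 1)*(n + 1)*(n + 3)^2*(n - 2)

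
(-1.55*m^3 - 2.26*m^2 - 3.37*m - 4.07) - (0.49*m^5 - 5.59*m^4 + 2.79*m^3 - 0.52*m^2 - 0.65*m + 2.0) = -0.49*m^5 + 5.59*m^4 - 4.34*m^3 - 1.74*m^2 - 2.72*m - 6.07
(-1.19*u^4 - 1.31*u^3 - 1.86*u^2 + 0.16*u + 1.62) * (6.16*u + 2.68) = -7.3304*u^5 - 11.2588*u^4 - 14.9684*u^3 - 3.9992*u^2 + 10.408*u + 4.3416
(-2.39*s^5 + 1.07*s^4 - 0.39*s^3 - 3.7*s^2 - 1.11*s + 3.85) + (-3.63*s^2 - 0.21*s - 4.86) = -2.39*s^5 + 1.07*s^4 - 0.39*s^3 - 7.33*s^2 - 1.32*s - 1.01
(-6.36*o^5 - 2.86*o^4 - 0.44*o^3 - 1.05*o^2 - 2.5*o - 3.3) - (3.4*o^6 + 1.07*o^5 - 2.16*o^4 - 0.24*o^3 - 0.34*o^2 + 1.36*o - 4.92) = -3.4*o^6 - 7.43*o^5 - 0.7*o^4 - 0.2*o^3 - 0.71*o^2 - 3.86*o + 1.62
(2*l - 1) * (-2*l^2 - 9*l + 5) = -4*l^3 - 16*l^2 + 19*l - 5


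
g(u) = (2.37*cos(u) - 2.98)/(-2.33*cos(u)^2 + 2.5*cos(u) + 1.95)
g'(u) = (-4.66*sin(u)*cos(u) + 2.5*sin(u))*(2.37*cos(u) - 2.98)/(-2.33*cos(u)^2 + 2.5*cos(u) + 1.95)^2 - 2.37*sin(u)/(-2.33*cos(u)^2 + 2.5*cos(u) + 1.95) = (-5.5221*cos(u)^2 + 13.8868*cos(u) - 12.0715)*sin(u)/(5.4289*cos(u)^4 - 11.65*cos(u)^3 - 2.837*cos(u)^2 + 9.75*cos(u) + 3.8025)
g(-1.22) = -0.85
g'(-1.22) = 1.16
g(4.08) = 12.82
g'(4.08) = 153.42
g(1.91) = -4.38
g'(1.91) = -22.05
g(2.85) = 2.03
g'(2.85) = -1.31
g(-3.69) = 2.66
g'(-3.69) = -4.12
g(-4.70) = -1.57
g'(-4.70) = -3.33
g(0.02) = -0.29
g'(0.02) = -0.02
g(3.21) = 1.87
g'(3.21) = 0.26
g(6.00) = -0.32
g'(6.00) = 0.22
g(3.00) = 1.90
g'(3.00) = -0.56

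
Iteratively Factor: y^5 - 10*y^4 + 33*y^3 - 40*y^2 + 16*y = (y - 1)*(y^4 - 9*y^3 + 24*y^2 - 16*y) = y*(y - 1)*(y^3 - 9*y^2 + 24*y - 16) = y*(y - 4)*(y - 1)*(y^2 - 5*y + 4) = y*(y - 4)^2*(y - 1)*(y - 1)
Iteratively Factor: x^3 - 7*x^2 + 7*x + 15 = (x - 5)*(x^2 - 2*x - 3) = (x - 5)*(x - 3)*(x + 1)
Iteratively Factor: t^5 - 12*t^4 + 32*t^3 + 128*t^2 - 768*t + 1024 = (t - 4)*(t^4 - 8*t^3 + 128*t - 256) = (t - 4)^2*(t^3 - 4*t^2 - 16*t + 64) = (t - 4)^3*(t^2 - 16) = (t - 4)^3*(t + 4)*(t - 4)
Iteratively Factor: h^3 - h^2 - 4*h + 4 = (h + 2)*(h^2 - 3*h + 2) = (h - 2)*(h + 2)*(h - 1)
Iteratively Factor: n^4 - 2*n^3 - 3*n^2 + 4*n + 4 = (n - 2)*(n^3 - 3*n - 2) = (n - 2)*(n + 1)*(n^2 - n - 2) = (n - 2)*(n + 1)^2*(n - 2)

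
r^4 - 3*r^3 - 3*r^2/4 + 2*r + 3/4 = (r - 3)*(r - 1)*(r + 1/2)^2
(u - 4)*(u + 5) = u^2 + u - 20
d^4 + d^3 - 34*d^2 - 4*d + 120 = (d - 5)*(d - 2)*(d + 2)*(d + 6)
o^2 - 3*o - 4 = (o - 4)*(o + 1)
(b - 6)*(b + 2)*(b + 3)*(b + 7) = b^4 + 6*b^3 - 31*b^2 - 204*b - 252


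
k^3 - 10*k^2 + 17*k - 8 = (k - 8)*(k - 1)^2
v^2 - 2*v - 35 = (v - 7)*(v + 5)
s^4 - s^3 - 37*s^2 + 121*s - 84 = (s - 4)*(s - 3)*(s - 1)*(s + 7)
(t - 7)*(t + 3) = t^2 - 4*t - 21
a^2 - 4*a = a*(a - 4)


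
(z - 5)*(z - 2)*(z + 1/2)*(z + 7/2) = z^4 - 3*z^3 - 65*z^2/4 + 111*z/4 + 35/2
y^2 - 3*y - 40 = (y - 8)*(y + 5)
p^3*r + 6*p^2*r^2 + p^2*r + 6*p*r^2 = p*(p + 6*r)*(p*r + r)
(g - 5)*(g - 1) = g^2 - 6*g + 5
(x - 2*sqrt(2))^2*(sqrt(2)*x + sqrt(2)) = sqrt(2)*x^3 - 8*x^2 + sqrt(2)*x^2 - 8*x + 8*sqrt(2)*x + 8*sqrt(2)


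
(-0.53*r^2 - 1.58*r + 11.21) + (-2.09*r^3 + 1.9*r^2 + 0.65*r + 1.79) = -2.09*r^3 + 1.37*r^2 - 0.93*r + 13.0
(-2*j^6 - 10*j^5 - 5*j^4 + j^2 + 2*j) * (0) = 0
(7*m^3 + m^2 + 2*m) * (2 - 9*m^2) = -63*m^5 - 9*m^4 - 4*m^3 + 2*m^2 + 4*m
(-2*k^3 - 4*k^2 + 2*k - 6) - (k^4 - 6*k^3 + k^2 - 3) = -k^4 + 4*k^3 - 5*k^2 + 2*k - 3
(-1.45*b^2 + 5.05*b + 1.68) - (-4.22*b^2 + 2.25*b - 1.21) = 2.77*b^2 + 2.8*b + 2.89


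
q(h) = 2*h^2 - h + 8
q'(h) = 4*h - 1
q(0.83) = 8.55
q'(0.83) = 2.32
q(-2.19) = 19.78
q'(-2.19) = -9.76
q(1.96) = 13.72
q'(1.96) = 6.84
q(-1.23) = 12.26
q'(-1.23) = -5.92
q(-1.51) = 14.07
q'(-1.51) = -7.04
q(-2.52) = 23.22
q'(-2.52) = -11.08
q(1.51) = 11.05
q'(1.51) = 5.04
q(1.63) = 11.68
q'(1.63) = 5.52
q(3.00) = 23.00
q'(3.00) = 11.00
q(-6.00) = 86.00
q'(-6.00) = -25.00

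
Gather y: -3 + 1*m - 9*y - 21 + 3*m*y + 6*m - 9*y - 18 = 7*m + y*(3*m - 18) - 42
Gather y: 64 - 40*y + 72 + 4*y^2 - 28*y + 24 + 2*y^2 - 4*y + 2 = 6*y^2 - 72*y + 162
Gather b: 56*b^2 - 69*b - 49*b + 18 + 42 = 56*b^2 - 118*b + 60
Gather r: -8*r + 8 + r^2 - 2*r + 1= r^2 - 10*r + 9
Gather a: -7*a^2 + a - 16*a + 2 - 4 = -7*a^2 - 15*a - 2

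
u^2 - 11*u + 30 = (u - 6)*(u - 5)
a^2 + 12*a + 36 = (a + 6)^2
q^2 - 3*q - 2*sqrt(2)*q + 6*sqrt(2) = (q - 3)*(q - 2*sqrt(2))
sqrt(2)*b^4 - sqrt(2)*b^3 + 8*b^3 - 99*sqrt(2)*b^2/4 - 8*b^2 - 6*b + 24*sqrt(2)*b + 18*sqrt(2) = (b - 3/2)*(b - 2*sqrt(2))*(b + 6*sqrt(2))*(sqrt(2)*b + sqrt(2)/2)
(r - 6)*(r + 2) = r^2 - 4*r - 12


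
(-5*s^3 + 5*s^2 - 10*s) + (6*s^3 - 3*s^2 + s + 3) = s^3 + 2*s^2 - 9*s + 3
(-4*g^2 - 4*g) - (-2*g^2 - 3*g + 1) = -2*g^2 - g - 1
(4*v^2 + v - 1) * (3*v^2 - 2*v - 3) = 12*v^4 - 5*v^3 - 17*v^2 - v + 3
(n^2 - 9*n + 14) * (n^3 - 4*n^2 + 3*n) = n^5 - 13*n^4 + 53*n^3 - 83*n^2 + 42*n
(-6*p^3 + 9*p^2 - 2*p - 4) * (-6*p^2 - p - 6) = 36*p^5 - 48*p^4 + 39*p^3 - 28*p^2 + 16*p + 24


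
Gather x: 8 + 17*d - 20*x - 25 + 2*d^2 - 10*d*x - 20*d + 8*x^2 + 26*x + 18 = 2*d^2 - 3*d + 8*x^2 + x*(6 - 10*d) + 1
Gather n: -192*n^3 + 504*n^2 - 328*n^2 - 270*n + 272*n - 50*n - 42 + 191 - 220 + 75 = -192*n^3 + 176*n^2 - 48*n + 4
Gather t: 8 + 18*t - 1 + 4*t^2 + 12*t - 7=4*t^2 + 30*t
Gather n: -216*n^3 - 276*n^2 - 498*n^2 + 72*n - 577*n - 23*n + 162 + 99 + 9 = -216*n^3 - 774*n^2 - 528*n + 270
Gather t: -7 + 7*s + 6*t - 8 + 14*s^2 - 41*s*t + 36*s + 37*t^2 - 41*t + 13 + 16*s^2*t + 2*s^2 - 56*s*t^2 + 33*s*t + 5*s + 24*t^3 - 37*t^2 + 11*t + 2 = 16*s^2 - 56*s*t^2 + 48*s + 24*t^3 + t*(16*s^2 - 8*s - 24)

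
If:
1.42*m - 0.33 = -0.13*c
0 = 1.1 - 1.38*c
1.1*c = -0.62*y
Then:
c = 0.80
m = 0.16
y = -1.41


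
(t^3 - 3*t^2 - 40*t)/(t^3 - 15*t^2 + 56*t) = (t + 5)/(t - 7)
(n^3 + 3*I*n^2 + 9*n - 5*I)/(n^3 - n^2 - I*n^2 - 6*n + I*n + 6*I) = (n^2 + 4*I*n + 5)/(n^2 - n - 6)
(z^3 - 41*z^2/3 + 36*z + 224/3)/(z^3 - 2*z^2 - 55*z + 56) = (3*z^2 - 17*z - 28)/(3*(z^2 + 6*z - 7))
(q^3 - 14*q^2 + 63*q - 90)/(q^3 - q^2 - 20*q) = (q^2 - 9*q + 18)/(q*(q + 4))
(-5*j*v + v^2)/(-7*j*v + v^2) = (5*j - v)/(7*j - v)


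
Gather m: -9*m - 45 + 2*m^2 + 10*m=2*m^2 + m - 45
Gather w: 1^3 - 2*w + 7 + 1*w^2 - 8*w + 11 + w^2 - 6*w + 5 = 2*w^2 - 16*w + 24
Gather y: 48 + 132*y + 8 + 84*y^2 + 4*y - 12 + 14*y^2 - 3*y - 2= 98*y^2 + 133*y + 42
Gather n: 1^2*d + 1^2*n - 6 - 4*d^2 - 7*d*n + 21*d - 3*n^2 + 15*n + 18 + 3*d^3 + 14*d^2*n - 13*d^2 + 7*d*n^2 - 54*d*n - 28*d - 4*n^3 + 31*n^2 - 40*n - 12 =3*d^3 - 17*d^2 - 6*d - 4*n^3 + n^2*(7*d + 28) + n*(14*d^2 - 61*d - 24)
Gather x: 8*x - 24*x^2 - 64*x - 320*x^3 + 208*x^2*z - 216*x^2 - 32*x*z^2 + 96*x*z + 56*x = -320*x^3 + x^2*(208*z - 240) + x*(-32*z^2 + 96*z)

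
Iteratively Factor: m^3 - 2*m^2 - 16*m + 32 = (m - 2)*(m^2 - 16) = (m - 4)*(m - 2)*(m + 4)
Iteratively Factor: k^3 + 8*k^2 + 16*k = (k + 4)*(k^2 + 4*k) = k*(k + 4)*(k + 4)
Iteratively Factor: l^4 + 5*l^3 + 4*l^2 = (l + 1)*(l^3 + 4*l^2) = l*(l + 1)*(l^2 + 4*l) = l^2*(l + 1)*(l + 4)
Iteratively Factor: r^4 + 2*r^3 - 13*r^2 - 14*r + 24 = (r - 1)*(r^3 + 3*r^2 - 10*r - 24) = (r - 3)*(r - 1)*(r^2 + 6*r + 8) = (r - 3)*(r - 1)*(r + 4)*(r + 2)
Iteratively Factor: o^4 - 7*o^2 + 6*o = (o)*(o^3 - 7*o + 6) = o*(o - 1)*(o^2 + o - 6) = o*(o - 2)*(o - 1)*(o + 3)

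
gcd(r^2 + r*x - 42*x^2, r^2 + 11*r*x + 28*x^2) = r + 7*x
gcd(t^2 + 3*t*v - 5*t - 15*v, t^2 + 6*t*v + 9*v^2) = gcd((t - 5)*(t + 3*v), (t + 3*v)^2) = t + 3*v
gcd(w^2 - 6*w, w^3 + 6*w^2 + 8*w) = w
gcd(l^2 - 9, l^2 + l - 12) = l - 3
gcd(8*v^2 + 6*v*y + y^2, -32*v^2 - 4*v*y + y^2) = 4*v + y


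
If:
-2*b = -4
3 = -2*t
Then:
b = 2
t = -3/2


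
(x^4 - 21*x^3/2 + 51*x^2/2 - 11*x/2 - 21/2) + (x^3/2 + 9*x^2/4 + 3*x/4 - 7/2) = x^4 - 10*x^3 + 111*x^2/4 - 19*x/4 - 14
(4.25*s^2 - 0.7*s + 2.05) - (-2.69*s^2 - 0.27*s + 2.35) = 6.94*s^2 - 0.43*s - 0.3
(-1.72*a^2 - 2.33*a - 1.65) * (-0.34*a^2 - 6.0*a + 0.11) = 0.5848*a^4 + 11.1122*a^3 + 14.3518*a^2 + 9.6437*a - 0.1815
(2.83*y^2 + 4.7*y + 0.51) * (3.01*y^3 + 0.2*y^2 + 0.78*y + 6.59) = 8.5183*y^5 + 14.713*y^4 + 4.6825*y^3 + 22.4177*y^2 + 31.3708*y + 3.3609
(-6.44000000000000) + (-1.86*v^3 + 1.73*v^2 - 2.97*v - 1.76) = -1.86*v^3 + 1.73*v^2 - 2.97*v - 8.2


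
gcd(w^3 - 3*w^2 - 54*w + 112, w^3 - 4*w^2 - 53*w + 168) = w^2 - w - 56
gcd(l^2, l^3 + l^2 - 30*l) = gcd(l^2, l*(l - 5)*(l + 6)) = l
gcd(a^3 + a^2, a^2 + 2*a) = a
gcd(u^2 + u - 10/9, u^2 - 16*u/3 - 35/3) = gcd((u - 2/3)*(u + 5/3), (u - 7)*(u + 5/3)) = u + 5/3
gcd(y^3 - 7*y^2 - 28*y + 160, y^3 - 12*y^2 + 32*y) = y^2 - 12*y + 32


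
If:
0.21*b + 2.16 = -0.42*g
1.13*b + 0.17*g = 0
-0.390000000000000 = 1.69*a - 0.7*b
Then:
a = 0.12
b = 0.84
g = -5.56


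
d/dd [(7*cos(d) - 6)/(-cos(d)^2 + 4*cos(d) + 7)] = (-7*cos(d)^2 + 12*cos(d) - 73)*sin(d)/(sin(d)^2 + 4*cos(d) + 6)^2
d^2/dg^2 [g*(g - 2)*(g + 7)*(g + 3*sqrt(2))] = 12*g^2 + 18*sqrt(2)*g + 30*g - 28 + 30*sqrt(2)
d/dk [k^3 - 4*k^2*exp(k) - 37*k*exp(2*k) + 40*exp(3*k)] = -4*k^2*exp(k) + 3*k^2 - 74*k*exp(2*k) - 8*k*exp(k) + 120*exp(3*k) - 37*exp(2*k)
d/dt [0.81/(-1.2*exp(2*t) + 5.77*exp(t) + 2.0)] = (1.944*exp(t) - 4.6737)*exp(t)/(-1.2*exp(2*t) + 5.77*exp(t) + 2.0)^2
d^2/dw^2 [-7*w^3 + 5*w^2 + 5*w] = 10 - 42*w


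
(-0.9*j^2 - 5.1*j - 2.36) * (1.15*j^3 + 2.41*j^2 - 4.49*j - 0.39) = -1.035*j^5 - 8.034*j^4 - 10.964*j^3 + 17.5624*j^2 + 12.5854*j + 0.9204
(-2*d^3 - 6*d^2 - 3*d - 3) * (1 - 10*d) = 20*d^4 + 58*d^3 + 24*d^2 + 27*d - 3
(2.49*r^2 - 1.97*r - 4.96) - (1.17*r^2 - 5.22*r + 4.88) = 1.32*r^2 + 3.25*r - 9.84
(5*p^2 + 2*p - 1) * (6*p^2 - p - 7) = 30*p^4 + 7*p^3 - 43*p^2 - 13*p + 7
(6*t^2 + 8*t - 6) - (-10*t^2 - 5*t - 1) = 16*t^2 + 13*t - 5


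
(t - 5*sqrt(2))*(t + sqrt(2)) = t^2 - 4*sqrt(2)*t - 10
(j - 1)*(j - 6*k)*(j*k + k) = j^3*k - 6*j^2*k^2 - j*k + 6*k^2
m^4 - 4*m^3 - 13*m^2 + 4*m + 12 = (m - 6)*(m - 1)*(m + 1)*(m + 2)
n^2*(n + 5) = n^3 + 5*n^2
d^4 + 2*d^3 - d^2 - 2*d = d*(d - 1)*(d + 1)*(d + 2)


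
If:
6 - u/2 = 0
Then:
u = 12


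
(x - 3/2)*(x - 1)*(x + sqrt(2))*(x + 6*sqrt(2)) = x^4 - 5*x^3/2 + 7*sqrt(2)*x^3 - 35*sqrt(2)*x^2/2 + 27*x^2/2 - 30*x + 21*sqrt(2)*x/2 + 18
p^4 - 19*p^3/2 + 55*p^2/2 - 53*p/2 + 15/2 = (p - 5)*(p - 3)*(p - 1)*(p - 1/2)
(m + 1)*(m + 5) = m^2 + 6*m + 5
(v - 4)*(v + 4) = v^2 - 16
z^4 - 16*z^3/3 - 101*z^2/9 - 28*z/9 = z*(z - 7)*(z + 1/3)*(z + 4/3)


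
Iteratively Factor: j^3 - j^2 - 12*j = (j - 4)*(j^2 + 3*j) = j*(j - 4)*(j + 3)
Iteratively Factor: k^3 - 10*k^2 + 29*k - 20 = (k - 4)*(k^2 - 6*k + 5) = (k - 5)*(k - 4)*(k - 1)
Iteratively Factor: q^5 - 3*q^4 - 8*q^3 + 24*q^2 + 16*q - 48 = (q - 2)*(q^4 - q^3 - 10*q^2 + 4*q + 24) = (q - 2)^2*(q^3 + q^2 - 8*q - 12) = (q - 3)*(q - 2)^2*(q^2 + 4*q + 4) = (q - 3)*(q - 2)^2*(q + 2)*(q + 2)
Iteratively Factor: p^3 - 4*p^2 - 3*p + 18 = (p - 3)*(p^2 - p - 6) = (p - 3)*(p + 2)*(p - 3)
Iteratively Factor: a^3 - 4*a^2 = (a - 4)*(a^2) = a*(a - 4)*(a)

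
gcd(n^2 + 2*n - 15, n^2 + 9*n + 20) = n + 5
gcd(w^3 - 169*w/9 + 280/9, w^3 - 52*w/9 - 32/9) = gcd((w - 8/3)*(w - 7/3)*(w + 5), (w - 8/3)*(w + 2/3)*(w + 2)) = w - 8/3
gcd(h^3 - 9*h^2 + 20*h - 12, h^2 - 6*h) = h - 6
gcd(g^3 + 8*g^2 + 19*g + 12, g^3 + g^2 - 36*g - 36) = g + 1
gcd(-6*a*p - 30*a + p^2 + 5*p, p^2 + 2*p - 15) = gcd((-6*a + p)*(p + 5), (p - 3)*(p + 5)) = p + 5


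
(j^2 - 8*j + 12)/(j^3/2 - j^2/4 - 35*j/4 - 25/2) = 4*(-j^2 + 8*j - 12)/(-2*j^3 + j^2 + 35*j + 50)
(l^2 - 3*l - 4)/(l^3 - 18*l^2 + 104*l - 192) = (l + 1)/(l^2 - 14*l + 48)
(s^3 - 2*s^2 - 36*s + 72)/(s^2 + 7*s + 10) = (s^3 - 2*s^2 - 36*s + 72)/(s^2 + 7*s + 10)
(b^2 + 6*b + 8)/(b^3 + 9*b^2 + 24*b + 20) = (b + 4)/(b^2 + 7*b + 10)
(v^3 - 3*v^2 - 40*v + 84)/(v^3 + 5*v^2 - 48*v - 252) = (v - 2)/(v + 6)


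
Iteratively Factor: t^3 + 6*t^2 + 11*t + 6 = (t + 3)*(t^2 + 3*t + 2) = (t + 1)*(t + 3)*(t + 2)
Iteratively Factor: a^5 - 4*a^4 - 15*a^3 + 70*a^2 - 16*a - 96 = (a - 3)*(a^4 - a^3 - 18*a^2 + 16*a + 32) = (a - 3)*(a + 1)*(a^3 - 2*a^2 - 16*a + 32) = (a - 3)*(a - 2)*(a + 1)*(a^2 - 16) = (a - 3)*(a - 2)*(a + 1)*(a + 4)*(a - 4)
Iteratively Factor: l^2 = (l)*(l)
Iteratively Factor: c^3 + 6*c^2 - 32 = (c + 4)*(c^2 + 2*c - 8) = (c + 4)^2*(c - 2)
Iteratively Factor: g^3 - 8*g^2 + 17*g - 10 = (g - 5)*(g^2 - 3*g + 2) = (g - 5)*(g - 1)*(g - 2)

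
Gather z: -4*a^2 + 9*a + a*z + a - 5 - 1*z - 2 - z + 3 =-4*a^2 + 10*a + z*(a - 2) - 4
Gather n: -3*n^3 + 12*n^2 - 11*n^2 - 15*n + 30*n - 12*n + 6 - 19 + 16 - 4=-3*n^3 + n^2 + 3*n - 1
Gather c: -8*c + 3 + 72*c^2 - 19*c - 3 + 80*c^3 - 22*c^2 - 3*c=80*c^3 + 50*c^2 - 30*c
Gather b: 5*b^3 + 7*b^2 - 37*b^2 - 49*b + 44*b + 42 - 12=5*b^3 - 30*b^2 - 5*b + 30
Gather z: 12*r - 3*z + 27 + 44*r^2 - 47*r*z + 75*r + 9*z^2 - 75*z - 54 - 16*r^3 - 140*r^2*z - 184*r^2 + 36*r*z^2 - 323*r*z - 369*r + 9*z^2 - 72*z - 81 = -16*r^3 - 140*r^2 - 282*r + z^2*(36*r + 18) + z*(-140*r^2 - 370*r - 150) - 108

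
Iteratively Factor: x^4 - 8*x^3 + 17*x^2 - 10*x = (x)*(x^3 - 8*x^2 + 17*x - 10) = x*(x - 5)*(x^2 - 3*x + 2) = x*(x - 5)*(x - 2)*(x - 1)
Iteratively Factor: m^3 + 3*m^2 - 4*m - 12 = (m - 2)*(m^2 + 5*m + 6) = (m - 2)*(m + 2)*(m + 3)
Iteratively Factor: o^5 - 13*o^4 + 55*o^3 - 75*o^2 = (o)*(o^4 - 13*o^3 + 55*o^2 - 75*o) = o^2*(o^3 - 13*o^2 + 55*o - 75) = o^2*(o - 5)*(o^2 - 8*o + 15) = o^2*(o - 5)^2*(o - 3)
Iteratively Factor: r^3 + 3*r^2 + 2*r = (r + 1)*(r^2 + 2*r) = (r + 1)*(r + 2)*(r)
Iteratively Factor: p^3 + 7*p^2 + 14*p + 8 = (p + 4)*(p^2 + 3*p + 2) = (p + 1)*(p + 4)*(p + 2)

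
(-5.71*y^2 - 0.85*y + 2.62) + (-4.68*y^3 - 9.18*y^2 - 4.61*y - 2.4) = -4.68*y^3 - 14.89*y^2 - 5.46*y + 0.22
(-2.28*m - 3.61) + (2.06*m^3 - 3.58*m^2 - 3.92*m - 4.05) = 2.06*m^3 - 3.58*m^2 - 6.2*m - 7.66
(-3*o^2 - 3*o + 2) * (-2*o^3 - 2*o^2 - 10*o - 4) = 6*o^5 + 12*o^4 + 32*o^3 + 38*o^2 - 8*o - 8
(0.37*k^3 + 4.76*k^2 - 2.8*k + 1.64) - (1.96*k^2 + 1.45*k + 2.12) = 0.37*k^3 + 2.8*k^2 - 4.25*k - 0.48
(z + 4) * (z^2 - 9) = z^3 + 4*z^2 - 9*z - 36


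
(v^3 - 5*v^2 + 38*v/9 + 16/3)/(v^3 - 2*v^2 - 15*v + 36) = (v^2 - 2*v - 16/9)/(v^2 + v - 12)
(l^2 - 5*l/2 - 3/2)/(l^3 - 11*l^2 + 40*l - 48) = (l + 1/2)/(l^2 - 8*l + 16)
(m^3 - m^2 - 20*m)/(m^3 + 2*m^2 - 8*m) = (m - 5)/(m - 2)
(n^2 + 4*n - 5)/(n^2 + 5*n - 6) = (n + 5)/(n + 6)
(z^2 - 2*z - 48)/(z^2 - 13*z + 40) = (z + 6)/(z - 5)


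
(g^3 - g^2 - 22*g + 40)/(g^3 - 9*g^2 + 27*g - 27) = (g^3 - g^2 - 22*g + 40)/(g^3 - 9*g^2 + 27*g - 27)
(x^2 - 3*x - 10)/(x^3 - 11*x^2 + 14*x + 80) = 1/(x - 8)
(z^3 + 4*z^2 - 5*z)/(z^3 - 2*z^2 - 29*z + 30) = z/(z - 6)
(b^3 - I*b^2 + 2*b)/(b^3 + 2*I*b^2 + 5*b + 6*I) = b/(b + 3*I)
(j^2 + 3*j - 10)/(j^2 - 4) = (j + 5)/(j + 2)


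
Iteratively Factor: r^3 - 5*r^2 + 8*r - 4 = (r - 2)*(r^2 - 3*r + 2) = (r - 2)*(r - 1)*(r - 2)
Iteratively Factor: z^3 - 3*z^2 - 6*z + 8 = (z - 4)*(z^2 + z - 2) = (z - 4)*(z + 2)*(z - 1)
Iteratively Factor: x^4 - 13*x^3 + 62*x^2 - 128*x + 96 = (x - 3)*(x^3 - 10*x^2 + 32*x - 32) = (x - 3)*(x - 2)*(x^2 - 8*x + 16) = (x - 4)*(x - 3)*(x - 2)*(x - 4)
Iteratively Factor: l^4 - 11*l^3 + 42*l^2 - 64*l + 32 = (l - 1)*(l^3 - 10*l^2 + 32*l - 32) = (l - 4)*(l - 1)*(l^2 - 6*l + 8) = (l - 4)^2*(l - 1)*(l - 2)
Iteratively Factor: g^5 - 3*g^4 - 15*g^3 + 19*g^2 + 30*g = (g - 2)*(g^4 - g^3 - 17*g^2 - 15*g) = g*(g - 2)*(g^3 - g^2 - 17*g - 15) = g*(g - 2)*(g + 1)*(g^2 - 2*g - 15) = g*(g - 5)*(g - 2)*(g + 1)*(g + 3)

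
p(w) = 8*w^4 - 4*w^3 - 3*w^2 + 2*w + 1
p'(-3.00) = -952.00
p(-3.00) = 724.00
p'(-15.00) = -110608.00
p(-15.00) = 417796.00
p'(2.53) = 428.23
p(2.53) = 249.85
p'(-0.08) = 2.39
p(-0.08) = 0.82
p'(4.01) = 1848.38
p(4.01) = 1771.41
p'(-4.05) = -2296.29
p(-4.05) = 2361.75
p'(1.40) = 57.89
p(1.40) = 17.68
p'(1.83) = 146.94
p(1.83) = 59.82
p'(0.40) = -0.27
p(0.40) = 1.27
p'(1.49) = 72.27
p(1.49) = 23.52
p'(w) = 32*w^3 - 12*w^2 - 6*w + 2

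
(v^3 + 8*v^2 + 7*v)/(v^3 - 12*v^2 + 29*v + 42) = v*(v + 7)/(v^2 - 13*v + 42)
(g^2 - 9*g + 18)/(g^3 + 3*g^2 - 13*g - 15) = (g - 6)/(g^2 + 6*g + 5)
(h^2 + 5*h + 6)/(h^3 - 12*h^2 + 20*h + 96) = (h + 3)/(h^2 - 14*h + 48)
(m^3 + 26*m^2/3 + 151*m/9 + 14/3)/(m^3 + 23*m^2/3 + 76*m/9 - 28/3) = (3*m + 1)/(3*m - 2)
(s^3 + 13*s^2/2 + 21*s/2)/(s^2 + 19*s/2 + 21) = s*(s + 3)/(s + 6)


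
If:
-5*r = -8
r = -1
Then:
No Solution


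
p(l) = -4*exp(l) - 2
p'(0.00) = -4.00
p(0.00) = -6.00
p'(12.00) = -651019.17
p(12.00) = -651021.17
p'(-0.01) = -3.96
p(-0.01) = -5.96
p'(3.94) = -205.67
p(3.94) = -207.67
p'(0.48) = -6.46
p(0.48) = -8.46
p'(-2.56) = -0.31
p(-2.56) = -2.31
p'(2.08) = -32.02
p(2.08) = -34.02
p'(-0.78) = -1.83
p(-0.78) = -3.83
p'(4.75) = -462.34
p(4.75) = -464.34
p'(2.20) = -36.10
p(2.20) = -38.10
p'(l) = -4*exp(l)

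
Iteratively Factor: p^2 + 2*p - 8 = (p - 2)*(p + 4)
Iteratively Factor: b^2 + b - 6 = (b - 2)*(b + 3)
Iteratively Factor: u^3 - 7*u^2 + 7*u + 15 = (u - 5)*(u^2 - 2*u - 3) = (u - 5)*(u + 1)*(u - 3)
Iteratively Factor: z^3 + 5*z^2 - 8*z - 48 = (z - 3)*(z^2 + 8*z + 16) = (z - 3)*(z + 4)*(z + 4)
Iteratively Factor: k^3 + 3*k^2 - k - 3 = (k + 3)*(k^2 - 1) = (k + 1)*(k + 3)*(k - 1)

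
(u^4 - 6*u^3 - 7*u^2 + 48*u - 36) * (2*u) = 2*u^5 - 12*u^4 - 14*u^3 + 96*u^2 - 72*u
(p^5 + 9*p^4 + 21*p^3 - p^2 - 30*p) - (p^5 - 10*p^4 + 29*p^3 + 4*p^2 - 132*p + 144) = 19*p^4 - 8*p^3 - 5*p^2 + 102*p - 144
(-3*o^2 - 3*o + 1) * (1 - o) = 3*o^3 - 4*o + 1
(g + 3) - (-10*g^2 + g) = 10*g^2 + 3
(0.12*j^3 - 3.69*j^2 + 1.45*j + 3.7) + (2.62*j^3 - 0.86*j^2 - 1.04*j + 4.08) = 2.74*j^3 - 4.55*j^2 + 0.41*j + 7.78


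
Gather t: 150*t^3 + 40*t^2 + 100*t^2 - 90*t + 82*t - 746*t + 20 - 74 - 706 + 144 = 150*t^3 + 140*t^2 - 754*t - 616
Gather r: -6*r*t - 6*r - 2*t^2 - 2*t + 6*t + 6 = r*(-6*t - 6) - 2*t^2 + 4*t + 6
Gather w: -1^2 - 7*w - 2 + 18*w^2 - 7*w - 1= 18*w^2 - 14*w - 4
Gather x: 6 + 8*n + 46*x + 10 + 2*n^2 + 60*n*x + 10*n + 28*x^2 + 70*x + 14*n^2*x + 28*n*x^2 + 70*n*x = 2*n^2 + 18*n + x^2*(28*n + 28) + x*(14*n^2 + 130*n + 116) + 16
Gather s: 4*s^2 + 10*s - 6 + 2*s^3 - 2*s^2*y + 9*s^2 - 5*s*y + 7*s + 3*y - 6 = 2*s^3 + s^2*(13 - 2*y) + s*(17 - 5*y) + 3*y - 12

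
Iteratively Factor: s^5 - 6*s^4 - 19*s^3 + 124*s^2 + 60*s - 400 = (s + 4)*(s^4 - 10*s^3 + 21*s^2 + 40*s - 100) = (s - 2)*(s + 4)*(s^3 - 8*s^2 + 5*s + 50) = (s - 5)*(s - 2)*(s + 4)*(s^2 - 3*s - 10) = (s - 5)^2*(s - 2)*(s + 4)*(s + 2)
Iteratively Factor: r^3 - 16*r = (r + 4)*(r^2 - 4*r) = r*(r + 4)*(r - 4)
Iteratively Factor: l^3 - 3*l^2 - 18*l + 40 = (l - 2)*(l^2 - l - 20) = (l - 5)*(l - 2)*(l + 4)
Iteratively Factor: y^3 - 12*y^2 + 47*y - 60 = (y - 5)*(y^2 - 7*y + 12) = (y - 5)*(y - 3)*(y - 4)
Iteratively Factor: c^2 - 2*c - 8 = (c - 4)*(c + 2)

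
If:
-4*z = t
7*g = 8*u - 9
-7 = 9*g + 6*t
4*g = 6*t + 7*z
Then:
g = -119/249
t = -112/249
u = 176/249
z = 28/249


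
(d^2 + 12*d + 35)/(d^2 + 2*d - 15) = (d + 7)/(d - 3)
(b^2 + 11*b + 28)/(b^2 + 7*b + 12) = (b + 7)/(b + 3)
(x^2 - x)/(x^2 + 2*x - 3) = x/(x + 3)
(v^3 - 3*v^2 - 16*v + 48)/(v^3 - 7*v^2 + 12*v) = (v + 4)/v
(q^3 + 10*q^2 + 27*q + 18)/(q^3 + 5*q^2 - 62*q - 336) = (q^2 + 4*q + 3)/(q^2 - q - 56)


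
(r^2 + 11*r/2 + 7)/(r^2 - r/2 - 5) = (2*r + 7)/(2*r - 5)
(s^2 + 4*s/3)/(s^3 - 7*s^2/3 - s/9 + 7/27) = 9*s*(3*s + 4)/(27*s^3 - 63*s^2 - 3*s + 7)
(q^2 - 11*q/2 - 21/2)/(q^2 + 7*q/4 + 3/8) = 4*(q - 7)/(4*q + 1)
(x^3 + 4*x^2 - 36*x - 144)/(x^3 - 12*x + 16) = (x^2 - 36)/(x^2 - 4*x + 4)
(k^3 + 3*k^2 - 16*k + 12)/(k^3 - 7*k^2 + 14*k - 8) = (k + 6)/(k - 4)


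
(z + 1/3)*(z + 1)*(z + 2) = z^3 + 10*z^2/3 + 3*z + 2/3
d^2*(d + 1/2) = d^3 + d^2/2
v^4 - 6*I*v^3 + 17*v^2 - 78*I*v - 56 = (v - 7*I)*(v - 2*I)*(v - I)*(v + 4*I)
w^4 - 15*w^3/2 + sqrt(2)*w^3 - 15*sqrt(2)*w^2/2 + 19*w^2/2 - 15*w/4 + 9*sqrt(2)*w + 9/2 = (w - 6)*(w - 3/2)*(w + sqrt(2)/2)^2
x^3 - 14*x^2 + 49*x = x*(x - 7)^2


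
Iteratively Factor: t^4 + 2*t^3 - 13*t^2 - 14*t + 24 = (t - 3)*(t^3 + 5*t^2 + 2*t - 8) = (t - 3)*(t + 4)*(t^2 + t - 2) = (t - 3)*(t + 2)*(t + 4)*(t - 1)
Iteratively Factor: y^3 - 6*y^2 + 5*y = (y - 5)*(y^2 - y) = y*(y - 5)*(y - 1)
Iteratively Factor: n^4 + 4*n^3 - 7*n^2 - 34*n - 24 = (n + 2)*(n^3 + 2*n^2 - 11*n - 12) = (n + 2)*(n + 4)*(n^2 - 2*n - 3) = (n - 3)*(n + 2)*(n + 4)*(n + 1)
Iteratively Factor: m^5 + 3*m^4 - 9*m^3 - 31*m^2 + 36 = (m - 3)*(m^4 + 6*m^3 + 9*m^2 - 4*m - 12) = (m - 3)*(m + 3)*(m^3 + 3*m^2 - 4) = (m - 3)*(m - 1)*(m + 3)*(m^2 + 4*m + 4) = (m - 3)*(m - 1)*(m + 2)*(m + 3)*(m + 2)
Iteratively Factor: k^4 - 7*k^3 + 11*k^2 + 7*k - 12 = (k - 4)*(k^3 - 3*k^2 - k + 3) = (k - 4)*(k - 1)*(k^2 - 2*k - 3) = (k - 4)*(k - 1)*(k + 1)*(k - 3)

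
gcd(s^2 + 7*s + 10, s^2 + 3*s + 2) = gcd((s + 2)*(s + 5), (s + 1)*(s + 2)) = s + 2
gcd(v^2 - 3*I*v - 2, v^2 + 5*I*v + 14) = v - 2*I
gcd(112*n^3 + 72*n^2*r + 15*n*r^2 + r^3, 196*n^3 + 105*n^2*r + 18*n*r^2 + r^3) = 28*n^2 + 11*n*r + r^2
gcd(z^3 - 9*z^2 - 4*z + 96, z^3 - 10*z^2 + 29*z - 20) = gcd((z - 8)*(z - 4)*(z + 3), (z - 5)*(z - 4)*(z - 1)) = z - 4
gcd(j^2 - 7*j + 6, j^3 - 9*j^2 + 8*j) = j - 1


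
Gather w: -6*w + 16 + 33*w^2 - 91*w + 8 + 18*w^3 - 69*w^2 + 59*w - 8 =18*w^3 - 36*w^2 - 38*w + 16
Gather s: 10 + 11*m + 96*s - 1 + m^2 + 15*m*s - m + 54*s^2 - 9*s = m^2 + 10*m + 54*s^2 + s*(15*m + 87) + 9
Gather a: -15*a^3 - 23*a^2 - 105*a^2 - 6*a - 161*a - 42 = -15*a^3 - 128*a^2 - 167*a - 42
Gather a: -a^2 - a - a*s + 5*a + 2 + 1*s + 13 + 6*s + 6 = -a^2 + a*(4 - s) + 7*s + 21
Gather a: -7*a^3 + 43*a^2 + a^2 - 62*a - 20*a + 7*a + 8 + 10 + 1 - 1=-7*a^3 + 44*a^2 - 75*a + 18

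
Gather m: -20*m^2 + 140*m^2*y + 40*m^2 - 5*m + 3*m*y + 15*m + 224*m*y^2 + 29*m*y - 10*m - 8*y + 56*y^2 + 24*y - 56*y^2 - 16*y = m^2*(140*y + 20) + m*(224*y^2 + 32*y)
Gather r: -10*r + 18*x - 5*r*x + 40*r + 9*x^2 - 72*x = r*(30 - 5*x) + 9*x^2 - 54*x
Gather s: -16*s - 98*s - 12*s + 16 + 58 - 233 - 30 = -126*s - 189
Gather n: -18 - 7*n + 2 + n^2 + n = n^2 - 6*n - 16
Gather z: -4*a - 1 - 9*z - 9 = -4*a - 9*z - 10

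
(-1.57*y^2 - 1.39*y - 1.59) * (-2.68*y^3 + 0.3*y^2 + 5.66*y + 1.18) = 4.2076*y^5 + 3.2542*y^4 - 5.042*y^3 - 10.197*y^2 - 10.6396*y - 1.8762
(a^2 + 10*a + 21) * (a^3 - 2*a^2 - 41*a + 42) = a^5 + 8*a^4 - 40*a^3 - 410*a^2 - 441*a + 882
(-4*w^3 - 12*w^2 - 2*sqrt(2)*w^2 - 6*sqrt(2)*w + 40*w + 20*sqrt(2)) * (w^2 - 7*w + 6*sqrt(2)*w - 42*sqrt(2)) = -4*w^5 - 26*sqrt(2)*w^4 + 16*w^4 + 100*w^3 + 104*sqrt(2)*w^3 - 184*w^2 + 806*sqrt(2)*w^2 - 1820*sqrt(2)*w + 744*w - 1680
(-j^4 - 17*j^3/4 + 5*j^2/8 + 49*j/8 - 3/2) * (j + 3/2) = -j^5 - 23*j^4/4 - 23*j^3/4 + 113*j^2/16 + 123*j/16 - 9/4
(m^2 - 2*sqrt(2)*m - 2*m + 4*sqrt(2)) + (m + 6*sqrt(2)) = m^2 - 2*sqrt(2)*m - m + 10*sqrt(2)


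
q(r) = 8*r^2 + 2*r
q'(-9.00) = -142.00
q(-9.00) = 630.00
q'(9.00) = 146.00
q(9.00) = 666.00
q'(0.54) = 10.64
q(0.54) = 3.41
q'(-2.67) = -40.72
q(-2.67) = 51.69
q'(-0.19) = -1.04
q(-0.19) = -0.09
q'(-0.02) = 1.68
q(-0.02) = -0.04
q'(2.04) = 34.64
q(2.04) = 37.37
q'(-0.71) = -9.36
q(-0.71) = 2.61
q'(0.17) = 4.72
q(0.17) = 0.57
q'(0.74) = 13.84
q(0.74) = 5.86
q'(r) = 16*r + 2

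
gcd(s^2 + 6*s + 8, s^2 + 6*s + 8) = s^2 + 6*s + 8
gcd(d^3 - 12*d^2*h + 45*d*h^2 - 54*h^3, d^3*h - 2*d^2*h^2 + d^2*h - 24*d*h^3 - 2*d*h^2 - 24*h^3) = d - 6*h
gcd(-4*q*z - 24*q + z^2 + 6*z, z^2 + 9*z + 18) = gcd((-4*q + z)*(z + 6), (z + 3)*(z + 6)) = z + 6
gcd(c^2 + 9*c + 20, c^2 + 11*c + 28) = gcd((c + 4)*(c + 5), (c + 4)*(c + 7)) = c + 4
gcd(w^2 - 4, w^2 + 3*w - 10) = w - 2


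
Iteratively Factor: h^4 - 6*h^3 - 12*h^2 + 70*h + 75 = (h - 5)*(h^3 - h^2 - 17*h - 15) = (h - 5)*(h + 3)*(h^2 - 4*h - 5) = (h - 5)*(h + 1)*(h + 3)*(h - 5)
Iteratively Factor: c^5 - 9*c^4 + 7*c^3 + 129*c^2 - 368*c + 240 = (c - 3)*(c^4 - 6*c^3 - 11*c^2 + 96*c - 80) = (c - 5)*(c - 3)*(c^3 - c^2 - 16*c + 16) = (c - 5)*(c - 3)*(c - 1)*(c^2 - 16) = (c - 5)*(c - 3)*(c - 1)*(c + 4)*(c - 4)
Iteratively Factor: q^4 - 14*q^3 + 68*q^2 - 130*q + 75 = (q - 5)*(q^3 - 9*q^2 + 23*q - 15) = (q - 5)*(q - 1)*(q^2 - 8*q + 15) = (q - 5)^2*(q - 1)*(q - 3)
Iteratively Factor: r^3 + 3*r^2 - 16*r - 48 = (r + 3)*(r^2 - 16) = (r - 4)*(r + 3)*(r + 4)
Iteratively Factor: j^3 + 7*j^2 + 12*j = (j)*(j^2 + 7*j + 12) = j*(j + 3)*(j + 4)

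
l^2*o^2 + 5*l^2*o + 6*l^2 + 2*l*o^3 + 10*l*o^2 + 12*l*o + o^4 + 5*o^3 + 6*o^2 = (l + o)^2*(o + 2)*(o + 3)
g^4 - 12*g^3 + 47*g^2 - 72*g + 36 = (g - 6)*(g - 3)*(g - 2)*(g - 1)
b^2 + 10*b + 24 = (b + 4)*(b + 6)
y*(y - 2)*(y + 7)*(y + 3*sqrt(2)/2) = y^4 + 3*sqrt(2)*y^3/2 + 5*y^3 - 14*y^2 + 15*sqrt(2)*y^2/2 - 21*sqrt(2)*y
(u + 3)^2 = u^2 + 6*u + 9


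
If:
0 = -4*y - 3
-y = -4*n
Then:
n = -3/16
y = -3/4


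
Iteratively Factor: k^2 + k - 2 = (k - 1)*(k + 2)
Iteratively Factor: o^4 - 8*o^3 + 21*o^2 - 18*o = (o - 3)*(o^3 - 5*o^2 + 6*o) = o*(o - 3)*(o^2 - 5*o + 6) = o*(o - 3)*(o - 2)*(o - 3)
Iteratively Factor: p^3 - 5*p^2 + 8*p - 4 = (p - 2)*(p^2 - 3*p + 2) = (p - 2)*(p - 1)*(p - 2)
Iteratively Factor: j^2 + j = (j + 1)*(j)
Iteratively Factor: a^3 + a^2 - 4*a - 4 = (a - 2)*(a^2 + 3*a + 2) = (a - 2)*(a + 1)*(a + 2)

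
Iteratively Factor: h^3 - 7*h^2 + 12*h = (h - 4)*(h^2 - 3*h) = (h - 4)*(h - 3)*(h)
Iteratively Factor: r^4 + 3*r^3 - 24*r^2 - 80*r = (r + 4)*(r^3 - r^2 - 20*r) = (r - 5)*(r + 4)*(r^2 + 4*r) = (r - 5)*(r + 4)^2*(r)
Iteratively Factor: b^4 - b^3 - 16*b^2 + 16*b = (b - 1)*(b^3 - 16*b) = b*(b - 1)*(b^2 - 16) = b*(b - 1)*(b + 4)*(b - 4)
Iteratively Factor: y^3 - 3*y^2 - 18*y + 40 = (y - 2)*(y^2 - y - 20) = (y - 5)*(y - 2)*(y + 4)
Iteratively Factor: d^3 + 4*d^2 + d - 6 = (d - 1)*(d^2 + 5*d + 6) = (d - 1)*(d + 3)*(d + 2)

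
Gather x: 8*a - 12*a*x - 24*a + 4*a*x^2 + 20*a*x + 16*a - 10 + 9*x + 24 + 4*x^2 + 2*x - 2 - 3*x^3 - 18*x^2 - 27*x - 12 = -3*x^3 + x^2*(4*a - 14) + x*(8*a - 16)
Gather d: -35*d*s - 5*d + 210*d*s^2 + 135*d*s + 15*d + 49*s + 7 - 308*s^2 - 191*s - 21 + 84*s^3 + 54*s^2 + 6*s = d*(210*s^2 + 100*s + 10) + 84*s^3 - 254*s^2 - 136*s - 14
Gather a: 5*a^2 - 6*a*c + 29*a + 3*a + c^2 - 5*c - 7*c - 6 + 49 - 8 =5*a^2 + a*(32 - 6*c) + c^2 - 12*c + 35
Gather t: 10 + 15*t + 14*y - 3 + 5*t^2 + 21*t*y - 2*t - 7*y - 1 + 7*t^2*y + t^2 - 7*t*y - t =t^2*(7*y + 6) + t*(14*y + 12) + 7*y + 6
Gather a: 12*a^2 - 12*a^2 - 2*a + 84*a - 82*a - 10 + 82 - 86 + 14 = 0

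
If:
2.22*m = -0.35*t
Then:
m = -0.157657657657658*t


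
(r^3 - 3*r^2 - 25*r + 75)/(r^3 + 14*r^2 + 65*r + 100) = (r^2 - 8*r + 15)/(r^2 + 9*r + 20)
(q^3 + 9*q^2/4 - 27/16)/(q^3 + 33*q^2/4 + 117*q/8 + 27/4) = (8*q^2 + 6*q - 9)/(2*(4*q^2 + 27*q + 18))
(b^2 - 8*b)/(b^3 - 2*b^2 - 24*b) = (8 - b)/(-b^2 + 2*b + 24)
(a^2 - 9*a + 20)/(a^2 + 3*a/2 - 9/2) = 2*(a^2 - 9*a + 20)/(2*a^2 + 3*a - 9)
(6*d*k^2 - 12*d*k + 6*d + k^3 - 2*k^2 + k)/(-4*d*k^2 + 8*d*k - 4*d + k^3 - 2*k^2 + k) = (-6*d - k)/(4*d - k)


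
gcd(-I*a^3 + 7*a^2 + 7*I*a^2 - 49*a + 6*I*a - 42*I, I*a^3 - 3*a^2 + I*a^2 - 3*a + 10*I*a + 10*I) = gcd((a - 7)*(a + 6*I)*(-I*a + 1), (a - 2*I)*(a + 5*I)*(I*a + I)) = 1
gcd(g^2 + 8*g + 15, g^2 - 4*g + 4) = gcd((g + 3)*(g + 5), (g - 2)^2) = 1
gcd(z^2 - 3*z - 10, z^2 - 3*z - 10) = z^2 - 3*z - 10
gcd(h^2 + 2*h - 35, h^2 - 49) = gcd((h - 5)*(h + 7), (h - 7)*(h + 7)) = h + 7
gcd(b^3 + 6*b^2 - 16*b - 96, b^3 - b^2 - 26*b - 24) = b + 4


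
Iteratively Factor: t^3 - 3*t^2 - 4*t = (t + 1)*(t^2 - 4*t) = t*(t + 1)*(t - 4)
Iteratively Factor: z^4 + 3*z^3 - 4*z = (z)*(z^3 + 3*z^2 - 4) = z*(z + 2)*(z^2 + z - 2) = z*(z - 1)*(z + 2)*(z + 2)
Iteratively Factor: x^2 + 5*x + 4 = (x + 4)*(x + 1)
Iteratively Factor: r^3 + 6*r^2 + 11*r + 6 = (r + 2)*(r^2 + 4*r + 3) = (r + 1)*(r + 2)*(r + 3)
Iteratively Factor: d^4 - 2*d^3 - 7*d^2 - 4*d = (d + 1)*(d^3 - 3*d^2 - 4*d) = (d + 1)^2*(d^2 - 4*d) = (d - 4)*(d + 1)^2*(d)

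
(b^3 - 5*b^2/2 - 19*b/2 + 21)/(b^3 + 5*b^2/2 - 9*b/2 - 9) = (2*b - 7)/(2*b + 3)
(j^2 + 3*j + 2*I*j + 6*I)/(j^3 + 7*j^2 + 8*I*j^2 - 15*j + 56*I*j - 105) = (j^2 + j*(3 + 2*I) + 6*I)/(j^3 + j^2*(7 + 8*I) + j*(-15 + 56*I) - 105)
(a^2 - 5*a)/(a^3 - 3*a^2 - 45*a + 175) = a/(a^2 + 2*a - 35)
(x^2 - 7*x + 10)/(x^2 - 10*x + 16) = (x - 5)/(x - 8)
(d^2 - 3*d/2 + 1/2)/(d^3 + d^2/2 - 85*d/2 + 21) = (d - 1)/(d^2 + d - 42)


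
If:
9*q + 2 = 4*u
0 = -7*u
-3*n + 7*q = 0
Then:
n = -14/27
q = -2/9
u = 0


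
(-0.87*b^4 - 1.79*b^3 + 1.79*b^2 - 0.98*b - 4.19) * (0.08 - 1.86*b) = 1.6182*b^5 + 3.2598*b^4 - 3.4726*b^3 + 1.966*b^2 + 7.715*b - 0.3352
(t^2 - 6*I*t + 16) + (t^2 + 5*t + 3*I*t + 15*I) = 2*t^2 + 5*t - 3*I*t + 16 + 15*I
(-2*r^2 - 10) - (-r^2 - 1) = -r^2 - 9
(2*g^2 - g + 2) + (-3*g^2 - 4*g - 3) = -g^2 - 5*g - 1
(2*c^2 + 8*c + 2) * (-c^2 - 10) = -2*c^4 - 8*c^3 - 22*c^2 - 80*c - 20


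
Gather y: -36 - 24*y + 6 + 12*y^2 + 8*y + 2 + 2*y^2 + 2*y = 14*y^2 - 14*y - 28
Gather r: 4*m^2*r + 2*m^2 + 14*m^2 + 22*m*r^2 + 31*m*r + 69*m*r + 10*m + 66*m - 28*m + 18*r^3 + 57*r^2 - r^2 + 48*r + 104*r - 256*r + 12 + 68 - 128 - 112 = 16*m^2 + 48*m + 18*r^3 + r^2*(22*m + 56) + r*(4*m^2 + 100*m - 104) - 160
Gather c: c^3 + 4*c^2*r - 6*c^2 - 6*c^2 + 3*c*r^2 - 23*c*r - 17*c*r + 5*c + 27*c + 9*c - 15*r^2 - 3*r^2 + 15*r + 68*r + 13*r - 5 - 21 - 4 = c^3 + c^2*(4*r - 12) + c*(3*r^2 - 40*r + 41) - 18*r^2 + 96*r - 30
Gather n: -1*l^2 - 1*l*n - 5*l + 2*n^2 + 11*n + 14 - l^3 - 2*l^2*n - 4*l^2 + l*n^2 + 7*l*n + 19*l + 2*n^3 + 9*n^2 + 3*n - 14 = -l^3 - 5*l^2 + 14*l + 2*n^3 + n^2*(l + 11) + n*(-2*l^2 + 6*l + 14)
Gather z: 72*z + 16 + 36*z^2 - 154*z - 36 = 36*z^2 - 82*z - 20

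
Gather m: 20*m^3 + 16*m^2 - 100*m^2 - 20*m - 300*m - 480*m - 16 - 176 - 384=20*m^3 - 84*m^2 - 800*m - 576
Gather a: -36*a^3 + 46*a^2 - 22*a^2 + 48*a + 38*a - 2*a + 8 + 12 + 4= -36*a^3 + 24*a^2 + 84*a + 24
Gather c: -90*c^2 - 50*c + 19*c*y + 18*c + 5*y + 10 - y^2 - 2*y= -90*c^2 + c*(19*y - 32) - y^2 + 3*y + 10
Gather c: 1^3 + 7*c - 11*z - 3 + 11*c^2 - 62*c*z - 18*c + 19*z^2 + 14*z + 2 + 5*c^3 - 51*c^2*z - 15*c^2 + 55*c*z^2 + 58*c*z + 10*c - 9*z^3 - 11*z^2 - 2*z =5*c^3 + c^2*(-51*z - 4) + c*(55*z^2 - 4*z - 1) - 9*z^3 + 8*z^2 + z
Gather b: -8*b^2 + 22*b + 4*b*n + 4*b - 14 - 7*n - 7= -8*b^2 + b*(4*n + 26) - 7*n - 21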